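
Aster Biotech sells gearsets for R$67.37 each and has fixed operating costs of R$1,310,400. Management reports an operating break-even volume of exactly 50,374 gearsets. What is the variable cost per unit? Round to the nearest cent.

R$41.36

At break-even, FC = Q × (P − VC), so P − VC = R$1,310,400 ÷ 50,374 = R$26.0134.
Hence VC = price − CM = R$67.37 − R$26.0134 = R$41.36.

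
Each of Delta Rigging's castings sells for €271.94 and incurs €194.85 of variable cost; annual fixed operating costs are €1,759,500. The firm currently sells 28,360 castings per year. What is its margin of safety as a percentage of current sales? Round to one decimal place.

19.5%

Each unit contributes €271.94 − €194.85 = €77.09. Break-even units = €1,759,500 ÷ €77.09 = 22,823.97; break-even revenue = 22,823.97 × €271.94 = €6,206,750.94.
Current sales = 28,360 × €271.94 = €7,712,218.40.
Margin of safety = (€7,712,218.40 − €6,206,750.94) ÷ €7,712,218.40 = 19.5%.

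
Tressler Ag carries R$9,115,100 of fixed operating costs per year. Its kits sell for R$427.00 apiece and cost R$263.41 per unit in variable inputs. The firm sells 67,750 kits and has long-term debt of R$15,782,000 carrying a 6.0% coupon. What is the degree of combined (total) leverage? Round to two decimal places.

10.85

Contribution at this volume is 67,750 × R$163.59 = R$11,083,222.50.
Subtracting fixed costs: EBIT = R$11,083,222.50 − R$9,115,100 = R$1,968,122.50. Interest = R$946,920.00.
DOL = R$11,083,222.50 ÷ R$1,968,122.50 = 5.6314; DFL = R$1,968,122.50 ÷ R$1,021,202.50 = 1.9273.
DCL = DOL × DFL = 5.6314 × 1.9273 = 10.8534.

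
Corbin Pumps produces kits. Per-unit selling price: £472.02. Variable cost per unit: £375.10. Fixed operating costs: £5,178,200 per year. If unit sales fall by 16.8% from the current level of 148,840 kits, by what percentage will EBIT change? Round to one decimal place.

-26.2%

Contribution at this volume is 148,840 × £96.92 = £14,425,572.80.
Subtracting fixed costs: EBIT = £14,425,572.80 − £5,178,200 = £9,247,372.80.
Degree of operating leverage = £14,425,572.80 / £9,247,372.80 = 1.5600.
Operating income changes by 1.5600 × -16.8% = -26.2%.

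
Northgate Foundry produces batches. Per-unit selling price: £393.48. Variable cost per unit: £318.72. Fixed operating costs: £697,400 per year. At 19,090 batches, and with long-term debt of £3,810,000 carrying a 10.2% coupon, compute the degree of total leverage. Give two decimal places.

4.18

At 19,090 units, contribution = 19,090 × £74.76 = £1,427,168.40.
Subtracting fixed costs: EBIT = £1,427,168.40 − £697,400 = £729,768.40. Interest = £388,620.00.
DOL = £1,427,168.40 ÷ £729,768.40 = 1.9556; DFL = £729,768.40 ÷ £341,148.40 = 2.1392.
DCL = DOL × DFL = 1.9556 × 2.1392 = 4.1834.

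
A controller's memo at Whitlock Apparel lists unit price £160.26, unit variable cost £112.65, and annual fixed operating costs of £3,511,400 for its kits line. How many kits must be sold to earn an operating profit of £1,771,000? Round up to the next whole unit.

Each unit contributes £160.26 − £112.65 = £47.61.
Required volume = (fixed costs + target profit) ÷ CM = (£3,511,400 + £1,771,000) ÷ £47.61 = 110,951.48, so 110,952 kits.

110,952 kits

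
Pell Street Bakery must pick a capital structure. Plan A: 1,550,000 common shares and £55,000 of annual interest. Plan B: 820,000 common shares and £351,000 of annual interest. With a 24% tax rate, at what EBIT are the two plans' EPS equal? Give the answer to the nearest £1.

£683,493

Set EPS_A = EPS_B: (EBIT − £55,000)(1 − 0.24) ÷ 1,550,000 = (EBIT − £351,000)(1 − 0.24) ÷ 820,000.
Cancelling (1 − t) and cross-multiplying: 820,000·(EBIT − 55,000) = 1,550,000·(EBIT − 351,000).
Solving, EBIT = (351,000·1,550,000 − 55,000·820,000) / (1,550,000 − 820,000) = 498,950,000,000 / 730,000 = 683,493.15.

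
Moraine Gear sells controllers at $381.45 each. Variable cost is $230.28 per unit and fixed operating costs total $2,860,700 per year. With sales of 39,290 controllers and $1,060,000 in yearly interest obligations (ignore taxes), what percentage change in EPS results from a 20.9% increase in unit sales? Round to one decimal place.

At 39,290 units, contribution = 39,290 × $151.17 = $5,939,469.30.
Subtracting fixed costs: EBIT = $5,939,469.30 − $2,860,700 = $3,078,769.30.
After interest of $1,060,000.00, pre-tax earnings = $2,018,769.30.
DCL = total CM / (EBIT − I) = $5,939,469.30 / $2,018,769.30 = 2.9421.
EPS therefore changes by 2.9421 × (+20.9%) = +61.5%.

+61.5%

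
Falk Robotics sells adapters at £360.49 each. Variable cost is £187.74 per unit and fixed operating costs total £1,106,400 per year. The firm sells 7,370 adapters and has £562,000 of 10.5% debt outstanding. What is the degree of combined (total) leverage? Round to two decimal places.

11.82

Total contribution margin = 7,370 × £172.75 = £1,273,167.50.
EBIT = £1,273,167.50 − £1,106,400 = £166,767.50. Interest = £59,010.00, so EBIT − I = £107,757.50.
Degree of total leverage = total CM / (EBIT − interest) = £1,273,167.50 / £107,757.50 = 11.8151.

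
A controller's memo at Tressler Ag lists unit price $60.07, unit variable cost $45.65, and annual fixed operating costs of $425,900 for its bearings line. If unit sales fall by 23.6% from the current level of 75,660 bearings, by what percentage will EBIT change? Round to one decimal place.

At 75,660 units, contribution = 75,660 × $14.42 = $1,091,017.20.
Subtracting fixed costs: EBIT = $1,091,017.20 − $425,900 = $665,117.20.
Degree of operating leverage = $1,091,017.20 / $665,117.20 = 1.6403.
Operating income changes by 1.6403 × -23.6% = -38.7%.

-38.7%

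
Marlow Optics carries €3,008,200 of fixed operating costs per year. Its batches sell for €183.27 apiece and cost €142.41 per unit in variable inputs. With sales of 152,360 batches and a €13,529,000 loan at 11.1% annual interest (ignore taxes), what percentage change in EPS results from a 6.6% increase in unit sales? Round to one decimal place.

+24.0%

Total contribution margin = 152,360 × €40.86 = €6,225,429.60.
Operating income = contribution − fixed costs = €6,225,429.60 − €3,008,200 = €3,217,229.60.
Interest = €1,501,719.00, so EBIT − I = €1,715,510.60.
Degree of combined leverage = contribution ÷ (EBIT − I) = €6,225,429.60 ÷ €1,715,510.60 = 3.6289.
%ΔEPS = DCL × %ΔSales = 3.6289 × +6.6% = +24.0%.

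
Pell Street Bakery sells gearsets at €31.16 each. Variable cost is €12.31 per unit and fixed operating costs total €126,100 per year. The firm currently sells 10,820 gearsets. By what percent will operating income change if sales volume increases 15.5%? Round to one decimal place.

Total contribution margin = 10,820 × €18.85 = €203,957.00.
Subtracting fixed costs: EBIT = €203,957.00 − €126,100 = €77,857.00.
Degree of operating leverage = €203,957.00 / €77,857.00 = 2.6196.
Operating income changes by 2.6196 × +15.5% = +40.6%.

+40.6%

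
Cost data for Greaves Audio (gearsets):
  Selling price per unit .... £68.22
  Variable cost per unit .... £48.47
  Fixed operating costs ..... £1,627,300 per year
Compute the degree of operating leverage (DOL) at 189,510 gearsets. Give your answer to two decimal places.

1.77

Contribution at this volume is 189,510 × £19.75 = £3,742,822.50.
Subtracting fixed costs: EBIT = £3,742,822.50 − £1,627,300 = £2,115,522.50.
Degree of operating leverage = £3,742,822.50 / £2,115,522.50 = 1.7692.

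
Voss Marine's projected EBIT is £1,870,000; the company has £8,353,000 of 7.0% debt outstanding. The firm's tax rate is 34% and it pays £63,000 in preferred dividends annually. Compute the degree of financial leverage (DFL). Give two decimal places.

1.57

Annual interest charges come to £584,710.00.
Pre-tax preferred-dividend burden = £63,000 ÷ (1 − 0.34) = £95,454.55.
DFL = EBIT ÷ [EBIT − I − D_p/(1−t)] = £1,870,000 ÷ [£1,870,000 − £584,710.00 − £95,454.55] = £1,870,000 ÷ £1,189,835.45 = 1.5716.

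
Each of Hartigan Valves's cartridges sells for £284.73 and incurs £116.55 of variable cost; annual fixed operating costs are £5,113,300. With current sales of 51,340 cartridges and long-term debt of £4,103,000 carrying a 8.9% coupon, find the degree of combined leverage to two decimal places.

2.74

Contribution at this volume is 51,340 × £168.18 = £8,634,361.20.
Operating income = contribution − fixed costs = £8,634,361.20 − £5,113,300 = £3,521,061.20. Interest = £365,167.00, so EBIT − I = £3,155,894.20.
DCL = contribution ÷ (EBIT − I) = £8,634,361.20 ÷ £3,155,894.20 = 2.7359.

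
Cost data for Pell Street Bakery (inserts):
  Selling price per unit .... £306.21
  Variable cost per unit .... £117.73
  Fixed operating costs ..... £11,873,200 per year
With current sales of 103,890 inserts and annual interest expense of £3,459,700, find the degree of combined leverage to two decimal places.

4.61

At 103,890 units, contribution = 103,890 × £188.48 = £19,581,187.20.
Operating income = contribution − fixed costs = £19,581,187.20 − £11,873,200 = £7,707,987.20. Interest = £3,459,700.00, so EBIT − I = £4,248,287.20.
DCL = contribution ÷ (EBIT − I) = £19,581,187.20 ÷ £4,248,287.20 = 4.6092.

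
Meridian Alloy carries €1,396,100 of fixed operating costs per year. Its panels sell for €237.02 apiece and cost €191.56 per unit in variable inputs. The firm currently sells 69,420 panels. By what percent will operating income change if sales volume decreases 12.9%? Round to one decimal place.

At 69,420 units, contribution = 69,420 × €45.46 = €3,155,833.20.
Subtracting fixed costs: EBIT = €3,155,833.20 − €1,396,100 = €1,759,733.20.
Degree of operating leverage = €3,155,833.20 / €1,759,733.20 = 1.7934.
So EBIT moves 1.7934 × (-12.9%) = -23.1%.

-23.1%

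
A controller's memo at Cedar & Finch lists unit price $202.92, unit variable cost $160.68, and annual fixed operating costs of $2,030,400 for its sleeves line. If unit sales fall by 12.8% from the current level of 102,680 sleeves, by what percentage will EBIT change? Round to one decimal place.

-24.1%

At 102,680 units, contribution = 102,680 × $42.24 = $4,337,203.20.
Operating income = contribution − fixed costs = $4,337,203.20 − $2,030,400 = $2,306,803.20.
Degree of operating leverage = $4,337,203.20 / $2,306,803.20 = 1.8802.
%ΔEBIT = DOL × %ΔSales = 1.8802 × -12.8% = -24.1%.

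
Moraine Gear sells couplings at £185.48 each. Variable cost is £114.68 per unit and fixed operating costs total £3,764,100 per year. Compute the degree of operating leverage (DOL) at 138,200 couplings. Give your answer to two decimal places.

Contribution at this volume is 138,200 × £70.80 = £9,784,560.00.
Operating income = contribution − fixed costs = £9,784,560.00 − £3,764,100 = £6,020,460.00.
Degree of operating leverage = £9,784,560.00 / £6,020,460.00 = 1.6252.

1.63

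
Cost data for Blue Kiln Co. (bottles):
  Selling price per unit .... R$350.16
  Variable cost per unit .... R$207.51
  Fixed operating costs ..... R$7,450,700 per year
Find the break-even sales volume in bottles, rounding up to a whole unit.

Unit CM = price − variable cost = R$350.16 − R$207.51 = R$142.65.
Units to break even: R$7,450,700 ÷ R$142.65 = 52,230.63, rounded up to 52,231.

52,231 bottles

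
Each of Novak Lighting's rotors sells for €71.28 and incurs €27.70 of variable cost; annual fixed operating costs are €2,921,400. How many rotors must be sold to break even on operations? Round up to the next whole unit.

Each unit contributes €71.28 − €27.70 = €43.58.
Break-even volume = fixed costs ÷ CM per unit = €2,921,400 ÷ €43.58 = 67,035.34, so 67,036 rotors.

67,036 rotors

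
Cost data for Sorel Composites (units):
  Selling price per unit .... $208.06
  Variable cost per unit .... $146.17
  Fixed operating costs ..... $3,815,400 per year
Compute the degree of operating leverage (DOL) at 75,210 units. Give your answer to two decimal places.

Total contribution margin = 75,210 × $61.89 = $4,654,746.90.
Subtracting fixed costs: EBIT = $4,654,746.90 − $3,815,400 = $839,346.90.
Degree of operating leverage = $4,654,746.90 / $839,346.90 = 5.5457.

5.55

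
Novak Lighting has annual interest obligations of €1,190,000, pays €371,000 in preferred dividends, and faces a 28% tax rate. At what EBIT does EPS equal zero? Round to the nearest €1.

Preferred dividends are paid after tax, so their pre-tax equivalent is €371,000 ÷ (1 − 0.28) = €515,277.78.
Financial break-even EBIT = interest + D_p ÷ (1 − t) = €1,190,000 + €515,277.78 = €1,705,277.78.

€1,705,278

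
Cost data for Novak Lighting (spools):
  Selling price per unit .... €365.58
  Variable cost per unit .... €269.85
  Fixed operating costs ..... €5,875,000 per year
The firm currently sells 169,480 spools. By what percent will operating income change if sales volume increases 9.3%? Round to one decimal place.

Total contribution margin = 169,480 × €95.73 = €16,224,320.40.
EBIT = €16,224,320.40 − €5,875,000 = €10,349,320.40.
DOL = contribution ÷ EBIT = €16,224,320.40 ÷ €10,349,320.40 = 1.5677.
%ΔEBIT = DOL × %ΔSales = 1.5677 × +9.3% = +14.6%.

+14.6%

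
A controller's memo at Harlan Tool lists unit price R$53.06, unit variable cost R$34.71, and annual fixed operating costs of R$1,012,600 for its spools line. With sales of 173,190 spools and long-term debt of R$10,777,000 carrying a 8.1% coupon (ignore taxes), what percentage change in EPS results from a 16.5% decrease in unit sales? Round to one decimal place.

-40.6%

Total contribution margin = 173,190 × R$18.35 = R$3,178,036.50.
Operating income = contribution − fixed costs = R$3,178,036.50 − R$1,012,600 = R$2,165,436.50.
Interest = R$872,937.00, so EBIT − I = R$1,292,499.50.
Degree of combined leverage = contribution ÷ (EBIT − I) = R$3,178,036.50 ÷ R$1,292,499.50 = 2.4588.
EPS therefore changes by 2.4588 × (-16.5%) = -40.6%.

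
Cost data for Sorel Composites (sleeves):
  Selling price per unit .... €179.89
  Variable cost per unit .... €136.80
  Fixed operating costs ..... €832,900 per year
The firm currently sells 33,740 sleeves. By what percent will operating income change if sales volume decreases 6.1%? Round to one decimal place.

-14.3%

At 33,740 units, contribution = 33,740 × €43.09 = €1,453,856.60.
Subtracting fixed costs: EBIT = €1,453,856.60 − €832,900 = €620,956.60.
Degree of operating leverage = €1,453,856.60 / €620,956.60 = 2.3413.
So EBIT moves 2.3413 × (-6.1%) = -14.3%.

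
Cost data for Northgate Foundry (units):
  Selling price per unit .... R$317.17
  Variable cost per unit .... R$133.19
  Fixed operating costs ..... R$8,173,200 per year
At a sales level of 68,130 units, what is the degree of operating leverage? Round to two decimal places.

Contribution at this volume is 68,130 × R$183.98 = R$12,534,557.40.
Subtracting fixed costs: EBIT = R$12,534,557.40 − R$8,173,200 = R$4,361,357.40.
So DOL = total CM / EBIT = R$12,534,557.40 / R$4,361,357.40 = 2.8740.

2.87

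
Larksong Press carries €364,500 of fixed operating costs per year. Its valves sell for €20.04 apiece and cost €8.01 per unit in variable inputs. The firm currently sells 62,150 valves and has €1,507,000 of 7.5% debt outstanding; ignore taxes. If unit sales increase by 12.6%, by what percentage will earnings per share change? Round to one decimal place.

Total contribution margin = 62,150 × €12.03 = €747,664.50.
Subtracting fixed costs: EBIT = €747,664.50 − €364,500 = €383,164.50.
After interest of €113,025.00, pre-tax earnings = €270,139.50.
Degree of combined leverage = contribution ÷ (EBIT − I) = €747,664.50 ÷ €270,139.50 = 2.7677.
EPS therefore changes by 2.7677 × (+12.6%) = +34.9%.

+34.9%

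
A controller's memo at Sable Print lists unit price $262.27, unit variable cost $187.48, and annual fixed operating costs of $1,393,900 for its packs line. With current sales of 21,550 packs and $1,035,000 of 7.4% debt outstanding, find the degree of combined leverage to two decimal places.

At 21,550 units, contribution = 21,550 × $74.79 = $1,611,724.50.
Operating income = contribution − fixed costs = $1,611,724.50 − $1,393,900 = $217,824.50. Interest = $76,590.00.
DOL = $1,611,724.50 ÷ $217,824.50 = 7.3992; DFL = $217,824.50 ÷ $141,234.50 = 1.5423.
DCL = DOL × DFL = 7.3992 × 1.5423 = 11.4118.

11.41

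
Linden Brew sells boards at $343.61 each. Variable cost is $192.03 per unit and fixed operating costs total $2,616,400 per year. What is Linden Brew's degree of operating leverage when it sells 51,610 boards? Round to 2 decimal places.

Contribution at this volume is 51,610 × $151.58 = $7,823,043.80.
Subtracting fixed costs: EBIT = $7,823,043.80 − $2,616,400 = $5,206,643.80.
DOL = contribution ÷ EBIT = $7,823,043.80 ÷ $5,206,643.80 = 1.5025.

1.50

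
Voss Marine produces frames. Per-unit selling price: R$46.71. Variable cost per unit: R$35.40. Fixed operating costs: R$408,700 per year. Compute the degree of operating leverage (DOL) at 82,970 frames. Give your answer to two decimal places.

1.77

Contribution at this volume is 82,970 × R$11.31 = R$938,390.70.
Subtracting fixed costs: EBIT = R$938,390.70 − R$408,700 = R$529,690.70.
DOL = contribution ÷ EBIT = R$938,390.70 ÷ R$529,690.70 = 1.7716.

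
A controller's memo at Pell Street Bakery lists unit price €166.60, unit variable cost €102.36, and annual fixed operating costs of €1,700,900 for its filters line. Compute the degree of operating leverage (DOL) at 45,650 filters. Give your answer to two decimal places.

Total contribution margin = 45,650 × €64.24 = €2,932,556.00.
Operating income = contribution − fixed costs = €2,932,556.00 − €1,700,900 = €1,231,656.00.
So DOL = total CM / EBIT = €2,932,556.00 / €1,231,656.00 = 2.3810.

2.38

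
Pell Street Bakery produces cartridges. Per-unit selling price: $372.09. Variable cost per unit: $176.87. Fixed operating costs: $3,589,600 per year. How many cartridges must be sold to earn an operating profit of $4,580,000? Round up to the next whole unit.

41,849 cartridges

Each unit contributes $372.09 − $176.87 = $195.22.
Need Q such that Q × $195.22 − $3,589,600 = $4,580,000, i.e. Q = $8,169,600 / $195.22 = 41,848.17 → 41,849.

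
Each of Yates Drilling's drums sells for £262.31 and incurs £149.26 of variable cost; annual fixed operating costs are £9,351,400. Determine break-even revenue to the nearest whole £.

CM per unit = £262.31 − £149.26 = £113.05; CM ratio = £113.05 / £262.31 = 0.4310.
Break-even revenue = fixed costs × price ÷ CM = £9,351,400 × £262.31 ÷ £113.05 = £21,698,060.

£21,698,060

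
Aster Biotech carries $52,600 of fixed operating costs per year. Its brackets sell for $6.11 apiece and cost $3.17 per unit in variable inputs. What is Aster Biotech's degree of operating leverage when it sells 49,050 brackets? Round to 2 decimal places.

1.57

Contribution at this volume is 49,050 × $2.94 = $144,207.00.
EBIT = $144,207.00 − $52,600 = $91,607.00.
Degree of operating leverage = $144,207.00 / $91,607.00 = 1.5742.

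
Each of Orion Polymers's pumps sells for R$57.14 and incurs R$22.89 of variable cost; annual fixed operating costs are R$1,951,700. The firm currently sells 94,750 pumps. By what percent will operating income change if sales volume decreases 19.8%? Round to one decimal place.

-49.7%

At 94,750 units, contribution = 94,750 × R$34.25 = R$3,245,187.50.
Operating income = contribution − fixed costs = R$3,245,187.50 − R$1,951,700 = R$1,293,487.50.
DOL = contribution ÷ EBIT = R$3,245,187.50 ÷ R$1,293,487.50 = 2.5089.
%ΔEBIT = DOL × %ΔSales = 2.5089 × -19.8% = -49.7%.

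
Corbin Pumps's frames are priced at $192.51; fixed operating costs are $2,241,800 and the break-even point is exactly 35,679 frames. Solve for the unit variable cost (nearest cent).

At break-even, FC = Q × (P − VC), so P − VC = $2,241,800 ÷ 35,679 = $62.8325.
Variable cost per unit = $192.51 − $62.8325 = $129.68.

$129.68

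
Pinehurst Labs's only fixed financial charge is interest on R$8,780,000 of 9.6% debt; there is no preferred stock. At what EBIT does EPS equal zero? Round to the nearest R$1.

Annual interest = 9.6% × R$8,780,000 = R$842,880.00.
With no preferred dividends, EPS = 0 when EBIT exactly covers interest, so the financial break-even EBIT is R$842,880.00.

R$842,880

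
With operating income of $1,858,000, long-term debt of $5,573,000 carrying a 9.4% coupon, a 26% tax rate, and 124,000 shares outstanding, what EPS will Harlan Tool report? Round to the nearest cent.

$7.96

Interest = $523,862.00, so EBT = $1,858,000 − $523,862.00 = $1,334,138.00.
After tax at 26%: net income = $1,334,138.00 × 0.74 = $987,262.12.
Per share: $987,262.12 / 124,000 shares = $7.96.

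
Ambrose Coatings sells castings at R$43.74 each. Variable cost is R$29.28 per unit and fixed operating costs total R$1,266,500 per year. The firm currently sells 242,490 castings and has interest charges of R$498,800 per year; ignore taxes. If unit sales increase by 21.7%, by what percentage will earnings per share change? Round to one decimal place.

+43.7%

Contribution at this volume is 242,490 × R$14.46 = R$3,506,405.40.
Operating income = contribution − fixed costs = R$3,506,405.40 − R$1,266,500 = R$2,239,905.40.
After interest of R$498,800.00, pre-tax earnings = R$1,741,105.40.
DCL = total CM / (EBIT − I) = R$3,506,405.40 / R$1,741,105.40 = 2.0139.
EPS therefore changes by 2.0139 × (+21.7%) = +43.7%.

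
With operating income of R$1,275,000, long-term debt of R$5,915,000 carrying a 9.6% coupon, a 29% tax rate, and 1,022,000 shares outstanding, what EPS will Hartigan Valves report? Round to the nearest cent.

Interest = R$567,840.00, so EBT = R$1,275,000 − R$567,840.00 = R$707,160.00.
After tax at 29%: net income = R$707,160.00 × 0.71 = R$502,083.60.
Per share: R$502,083.60 / 1,022,000 shares = R$0.49.

R$0.49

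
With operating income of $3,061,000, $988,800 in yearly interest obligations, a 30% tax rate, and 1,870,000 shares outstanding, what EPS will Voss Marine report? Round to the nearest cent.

Interest = $988,800.00, so EBT = $3,061,000 − $988,800.00 = $2,072,200.00.
Net income = $2,072,200.00 × (1 − 0.30) = $1,450,540.00.
EPS = $1,450,540.00 ÷ 1,870,000 = $0.78.

$0.78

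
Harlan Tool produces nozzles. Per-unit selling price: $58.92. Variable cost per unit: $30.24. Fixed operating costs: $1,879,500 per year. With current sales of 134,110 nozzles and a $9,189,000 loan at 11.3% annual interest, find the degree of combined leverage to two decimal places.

Total contribution margin = 134,110 × $28.68 = $3,846,274.80.
Subtracting fixed costs: EBIT = $3,846,274.80 − $1,879,500 = $1,966,774.80. Interest = $1,038,357.00.
DOL = $3,846,274.80 ÷ $1,966,774.80 = 1.9556; DFL = $1,966,774.80 ÷ $928,417.80 = 2.1184.
Combined leverage = 1.9556 × 2.1184 = 4.1427.

4.14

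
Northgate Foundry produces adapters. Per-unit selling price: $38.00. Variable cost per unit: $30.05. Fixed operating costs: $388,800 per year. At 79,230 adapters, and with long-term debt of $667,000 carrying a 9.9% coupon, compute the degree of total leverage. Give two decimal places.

3.60

Contribution at this volume is 79,230 × $7.95 = $629,878.50.
EBIT = $629,878.50 − $388,800 = $241,078.50. Interest = $66,033.00, so EBIT − I = $175,045.50.
Degree of total leverage = total CM / (EBIT − interest) = $629,878.50 / $175,045.50 = 3.5984.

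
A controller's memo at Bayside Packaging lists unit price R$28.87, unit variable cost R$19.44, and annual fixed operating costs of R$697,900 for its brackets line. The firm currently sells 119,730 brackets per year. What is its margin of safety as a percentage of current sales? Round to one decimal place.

38.2%

Unit CM = price − variable cost = R$28.87 − R$19.44 = R$9.43. Break-even units = R$697,900 ÷ R$9.43 = 74,008.48; break-even revenue = 74,008.48 × R$28.87 = R$2,136,624.92.
Actual sales revenue = 119,730 × R$28.87 = R$3,456,605.10.
Margin of safety = (R$3,456,605.10 − R$2,136,624.92) ÷ R$3,456,605.10 = 38.2%.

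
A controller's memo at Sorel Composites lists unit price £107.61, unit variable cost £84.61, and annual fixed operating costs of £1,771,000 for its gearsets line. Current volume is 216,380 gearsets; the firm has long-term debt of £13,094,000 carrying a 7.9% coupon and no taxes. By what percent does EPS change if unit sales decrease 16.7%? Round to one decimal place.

At 216,380 units, contribution = 216,380 × £23.00 = £4,976,740.00.
EBIT = £4,976,740.00 − £1,771,000 = £3,205,740.00.
Interest = £1,034,426.00, so EBIT − I = £2,171,314.00.
DCL = total CM / (EBIT − I) = £4,976,740.00 / £2,171,314.00 = 2.2920.
EPS therefore changes by 2.2920 × (-16.7%) = -38.3%.

-38.3%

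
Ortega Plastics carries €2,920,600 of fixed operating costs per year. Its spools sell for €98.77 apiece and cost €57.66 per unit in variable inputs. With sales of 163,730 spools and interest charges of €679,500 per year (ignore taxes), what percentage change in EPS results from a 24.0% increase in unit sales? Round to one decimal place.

Total contribution margin = 163,730 × €41.11 = €6,730,940.30.
EBIT = €6,730,940.30 − €2,920,600 = €3,810,340.30.
After interest of €679,500.00, pre-tax earnings = €3,130,840.30.
Degree of combined leverage = contribution ÷ (EBIT − I) = €6,730,940.30 ÷ €3,130,840.30 = 2.1499.
EPS therefore changes by 2.1499 × (+24.0%) = +51.6%.

+51.6%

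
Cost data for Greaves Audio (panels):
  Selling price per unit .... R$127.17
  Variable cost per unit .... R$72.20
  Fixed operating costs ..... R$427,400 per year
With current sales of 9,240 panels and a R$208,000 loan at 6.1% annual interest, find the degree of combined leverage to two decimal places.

7.49

Contribution at this volume is 9,240 × R$54.97 = R$507,922.80.
Subtracting fixed costs: EBIT = R$507,922.80 − R$427,400 = R$80,522.80. Interest = R$12,688.00, so EBIT − I = R$67,834.80.
Degree of total leverage = total CM / (EBIT − interest) = R$507,922.80 / R$67,834.80 = 7.4876.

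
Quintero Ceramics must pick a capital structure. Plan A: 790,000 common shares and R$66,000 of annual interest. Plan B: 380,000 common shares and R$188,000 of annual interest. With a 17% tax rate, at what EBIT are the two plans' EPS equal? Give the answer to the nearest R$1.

At indifference, (EBIT − 66,000)(1 − t)/790,000 = (EBIT − 188,000)(1 − t)/380,000.
Cancelling (1 − t) and cross-multiplying: 380,000·(EBIT − 66,000) = 790,000·(EBIT − 188,000).
Solving, EBIT = (188,000·790,000 − 66,000·380,000) / (790,000 − 380,000) = 123,440,000,000 / 410,000 = 301,073.17.

R$301,073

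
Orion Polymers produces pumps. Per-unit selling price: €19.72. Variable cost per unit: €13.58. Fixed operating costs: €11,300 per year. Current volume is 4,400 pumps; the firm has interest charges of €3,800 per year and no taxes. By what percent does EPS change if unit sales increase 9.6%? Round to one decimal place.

+21.8%

Contribution at this volume is 4,400 × €6.14 = €27,016.00.
Operating income = contribution − fixed costs = €27,016.00 − €11,300 = €15,716.00.
Interest = €3,800.00, so EBIT − I = €11,916.00.
DCL = total CM / (EBIT − I) = €27,016.00 / €11,916.00 = 2.2672.
EPS therefore changes by 2.2672 × (+9.6%) = +21.8%.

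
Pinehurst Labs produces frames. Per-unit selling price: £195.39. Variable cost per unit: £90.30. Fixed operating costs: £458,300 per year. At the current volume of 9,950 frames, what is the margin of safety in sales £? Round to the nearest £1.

£1,092,030

Each unit contributes £195.39 − £90.30 = £105.09. Break-even units = £458,300 ÷ £105.09 = 4,361.02; break-even revenue = 4,361.02 × £195.39 = £852,100.46.
Actual sales revenue = 9,950 × £195.39 = £1,944,130.50.
Margin of safety = £1,944,130.50 − £852,100.46 = £1,092,030.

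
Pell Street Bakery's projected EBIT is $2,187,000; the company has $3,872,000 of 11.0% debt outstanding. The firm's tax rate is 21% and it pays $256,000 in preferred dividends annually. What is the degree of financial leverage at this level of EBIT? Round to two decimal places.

Annual interest charges come to $425,920.00.
Pre-tax preferred-dividend burden = $256,000 ÷ (1 − 0.21) = $324,050.63.
DFL = EBIT ÷ [EBIT − I − D_p/(1−t)] = $2,187,000 ÷ [$2,187,000 − $425,920.00 − $324,050.63] = $2,187,000 ÷ $1,437,029.37 = 1.5219.

1.52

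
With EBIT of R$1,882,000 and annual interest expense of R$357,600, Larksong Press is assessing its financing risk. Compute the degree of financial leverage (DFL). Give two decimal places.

Interest = R$357,600.00.
Degree of financial leverage = EBIT / (EBIT − interest) = R$1,882,000 / R$1,524,400.00 = 1.2346.

1.23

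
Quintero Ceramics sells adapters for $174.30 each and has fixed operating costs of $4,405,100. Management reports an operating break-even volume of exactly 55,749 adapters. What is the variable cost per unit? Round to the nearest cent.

$95.28

At break-even, FC = Q × (P − VC), so P − VC = $4,405,100 ÷ 55,749 = $79.0167.
Variable cost per unit = $174.30 − $79.0167 = $95.28.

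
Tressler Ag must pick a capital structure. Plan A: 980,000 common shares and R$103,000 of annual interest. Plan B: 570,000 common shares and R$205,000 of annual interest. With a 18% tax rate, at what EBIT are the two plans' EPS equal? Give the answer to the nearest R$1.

At indifference, (EBIT − 103,000)(1 − t)/980,000 = (EBIT − 205,000)(1 − t)/570,000.
Cancelling (1 − t) and cross-multiplying: 570,000·(EBIT − 103,000) = 980,000·(EBIT − 205,000).
EBIT × (980,000 − 570,000) = 205,000 × 980,000 − 103,000 × 570,000 = 142,190,000,000, so EBIT = 142,190,000,000 ÷ 410,000 = 346,804.88.

R$346,805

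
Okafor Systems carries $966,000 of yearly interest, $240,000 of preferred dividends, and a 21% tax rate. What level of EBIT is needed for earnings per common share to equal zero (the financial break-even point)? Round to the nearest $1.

$1,269,797

Preferred dividends are paid after tax, so their pre-tax equivalent is $240,000 ÷ (1 − 0.21) = $303,797.47.
Financial break-even EBIT = interest + D_p ÷ (1 − t) = $966,000 + $303,797.47 = $1,269,797.47.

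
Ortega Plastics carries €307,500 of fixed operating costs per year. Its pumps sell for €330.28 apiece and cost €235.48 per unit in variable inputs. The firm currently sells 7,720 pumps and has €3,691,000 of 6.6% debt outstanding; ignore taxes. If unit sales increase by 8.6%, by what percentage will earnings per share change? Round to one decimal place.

Contribution at this volume is 7,720 × €94.80 = €731,856.00.
Subtracting fixed costs: EBIT = €731,856.00 − €307,500 = €424,356.00.
After interest of €243,606.00, pre-tax earnings = €180,750.00.
DCL = total CM / (EBIT − I) = €731,856.00 / €180,750.00 = 4.0490.
%ΔEPS = DCL × %ΔSales = 4.0490 × +8.6% = +34.8%.

+34.8%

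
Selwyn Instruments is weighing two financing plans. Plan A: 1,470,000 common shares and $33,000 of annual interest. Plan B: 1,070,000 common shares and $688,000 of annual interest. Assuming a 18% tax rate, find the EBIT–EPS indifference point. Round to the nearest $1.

At indifference, (EBIT − 33,000)(1 − t)/1,470,000 = (EBIT − 688,000)(1 − t)/1,070,000.
The (1 − t) factor cancels: (EBIT − 33,000) × 1,070,000 = (EBIT − 688,000) × 1,470,000.
Solving, EBIT = (688,000·1,470,000 − 33,000·1,070,000) / (1,470,000 − 1,070,000) = 976,050,000,000 / 400,000 = 2,440,125.00.

$2,440,125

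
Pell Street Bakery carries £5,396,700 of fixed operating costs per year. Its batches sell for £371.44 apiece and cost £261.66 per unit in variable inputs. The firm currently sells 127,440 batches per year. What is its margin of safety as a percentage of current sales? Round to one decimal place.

61.4%

Each unit contributes £371.44 − £261.66 = £109.78. Break-even units = £5,396,700 ÷ £109.78 = 49,159.23; break-even revenue = 49,159.23 × £371.44 = £18,259,703.48.
Actual sales revenue = 127,440 × £371.44 = £47,336,313.60.
Margin of safety = (£47,336,313.60 − £18,259,703.48) ÷ £47,336,313.60 = 61.4%.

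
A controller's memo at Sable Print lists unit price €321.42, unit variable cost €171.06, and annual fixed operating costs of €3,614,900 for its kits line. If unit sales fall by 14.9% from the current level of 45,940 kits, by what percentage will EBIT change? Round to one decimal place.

-31.3%

Total contribution margin = 45,940 × €150.36 = €6,907,538.40.
Operating income = contribution − fixed costs = €6,907,538.40 − €3,614,900 = €3,292,638.40.
So DOL = total CM / EBIT = €6,907,538.40 / €3,292,638.40 = 2.0979.
So EBIT moves 2.0979 × (-14.9%) = -31.3%.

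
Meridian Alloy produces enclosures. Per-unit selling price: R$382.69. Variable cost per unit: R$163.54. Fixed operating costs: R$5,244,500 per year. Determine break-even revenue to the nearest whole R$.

CM per unit = R$382.69 − R$163.54 = R$219.15; CM ratio = R$219.15 / R$382.69 = 0.5727.
Break-even revenue = fixed costs × price ÷ CM = R$5,244,500 × R$382.69 ÷ R$219.15 = R$9,158,192.

R$9,158,192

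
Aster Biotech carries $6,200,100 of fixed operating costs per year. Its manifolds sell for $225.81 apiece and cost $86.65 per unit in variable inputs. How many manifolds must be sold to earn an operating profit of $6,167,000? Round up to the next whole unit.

Each unit contributes $225.81 − $86.65 = $139.16.
Units = (FC + target) / CM = ($6,200,100 + $6,167,000) / $139.16 = 88,869.65, so 88,870 manifolds.

88,870 manifolds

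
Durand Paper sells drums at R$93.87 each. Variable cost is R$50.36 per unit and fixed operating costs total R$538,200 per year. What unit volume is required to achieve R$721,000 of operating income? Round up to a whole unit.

Contribution margin per unit = R$93.87 − R$50.36 = R$43.51.
Required volume = (fixed costs + target profit) ÷ CM = (R$538,200 + R$721,000) ÷ R$43.51 = 28,940.47, so 28,941 drums.

28,941 drums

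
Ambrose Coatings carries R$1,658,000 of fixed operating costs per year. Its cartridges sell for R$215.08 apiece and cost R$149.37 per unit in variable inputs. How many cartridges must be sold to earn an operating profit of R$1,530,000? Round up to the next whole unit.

Unit CM = price − variable cost = R$215.08 − R$149.37 = R$65.71.
Units = (FC + target) / CM = (R$1,658,000 + R$1,530,000) / R$65.71 = 48,516.21, so 48,517 cartridges.

48,517 cartridges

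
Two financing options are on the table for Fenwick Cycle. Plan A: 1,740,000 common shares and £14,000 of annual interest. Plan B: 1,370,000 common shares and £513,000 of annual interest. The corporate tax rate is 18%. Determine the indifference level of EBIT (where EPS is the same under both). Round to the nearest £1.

Set EPS_A = EPS_B: (EBIT − £14,000)(1 − 0.18) ÷ 1,740,000 = (EBIT − £513,000)(1 − 0.18) ÷ 1,370,000.
The (1 − t) factor cancels: (EBIT − 14,000) × 1,370,000 = (EBIT − 513,000) × 1,740,000.
EBIT × (1,740,000 − 1,370,000) = 513,000 × 1,740,000 − 14,000 × 1,370,000 = 873,440,000,000, so EBIT = 873,440,000,000 ÷ 370,000 = 2,360,648.65.

£2,360,649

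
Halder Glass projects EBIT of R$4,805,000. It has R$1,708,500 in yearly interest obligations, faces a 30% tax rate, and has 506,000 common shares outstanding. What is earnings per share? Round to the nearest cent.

Interest = R$1,708,500.00, so EBT = R$4,805,000 − R$1,708,500.00 = R$3,096,500.00.
Net income = R$3,096,500.00 × (1 − 0.30) = R$2,167,550.00.
Per share: R$2,167,550.00 / 506,000 shares = R$4.28.

R$4.28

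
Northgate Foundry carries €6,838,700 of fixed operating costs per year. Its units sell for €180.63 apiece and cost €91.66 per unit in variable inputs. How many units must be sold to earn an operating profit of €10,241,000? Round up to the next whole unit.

191,972 units

Contribution margin per unit = €180.63 − €91.66 = €88.97.
Units = (FC + target) / CM = (€6,838,700 + €10,241,000) / €88.97 = 191,971.45, so 191,972 units.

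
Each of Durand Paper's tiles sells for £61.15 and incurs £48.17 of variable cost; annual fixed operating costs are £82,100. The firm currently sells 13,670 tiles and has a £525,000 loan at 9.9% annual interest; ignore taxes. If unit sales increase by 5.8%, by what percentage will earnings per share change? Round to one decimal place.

+23.7%

At 13,670 units, contribution = 13,670 × £12.98 = £177,436.60.
Operating income = contribution − fixed costs = £177,436.60 − £82,100 = £95,336.60.
After interest of £51,975.00, pre-tax earnings = £43,361.60.
Degree of combined leverage = contribution ÷ (EBIT − I) = £177,436.60 ÷ £43,361.60 = 4.0920.
%ΔEPS = DCL × %ΔSales = 4.0920 × +5.8% = +23.7%.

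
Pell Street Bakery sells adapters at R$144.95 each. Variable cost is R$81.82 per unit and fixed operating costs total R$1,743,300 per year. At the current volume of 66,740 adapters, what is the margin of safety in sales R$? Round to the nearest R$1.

Unit CM = price − variable cost = R$144.95 − R$81.82 = R$63.13. Break-even units = R$1,743,300 ÷ R$63.13 = 27,614.45; break-even revenue = 27,614.45 × R$144.95 = R$4,002,714.00.
Current sales = 66,740 × R$144.95 = R$9,673,963.00.
Margin of safety = R$9,673,963.00 − R$4,002,714.00 = R$5,671,249.

R$5,671,249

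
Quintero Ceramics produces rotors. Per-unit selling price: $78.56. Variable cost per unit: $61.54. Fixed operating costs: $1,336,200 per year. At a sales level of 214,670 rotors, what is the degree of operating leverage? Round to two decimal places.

1.58

Contribution at this volume is 214,670 × $17.02 = $3,653,683.40.
EBIT = $3,653,683.40 − $1,336,200 = $2,317,483.40.
DOL = contribution ÷ EBIT = $3,653,683.40 ÷ $2,317,483.40 = 1.5766.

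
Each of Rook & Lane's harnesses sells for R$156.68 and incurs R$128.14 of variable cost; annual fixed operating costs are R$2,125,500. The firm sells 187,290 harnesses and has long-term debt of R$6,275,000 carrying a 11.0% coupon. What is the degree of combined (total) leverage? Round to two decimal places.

2.11

Contribution at this volume is 187,290 × R$28.54 = R$5,345,256.60.
Operating income = contribution − fixed costs = R$5,345,256.60 − R$2,125,500 = R$3,219,756.60. Interest = R$690,250.00, so EBIT − I = R$2,529,506.60.
DCL = contribution ÷ (EBIT − I) = R$5,345,256.60 ÷ R$2,529,506.60 = 2.1132.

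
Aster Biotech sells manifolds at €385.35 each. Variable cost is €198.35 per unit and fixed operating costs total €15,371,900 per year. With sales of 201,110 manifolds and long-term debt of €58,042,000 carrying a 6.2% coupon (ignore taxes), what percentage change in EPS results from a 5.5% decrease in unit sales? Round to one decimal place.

-11.1%

Contribution at this volume is 201,110 × €187.00 = €37,607,570.00.
Operating income = contribution − fixed costs = €37,607,570.00 − €15,371,900 = €22,235,670.00.
Interest = €3,598,604.00, so EBIT − I = €18,637,066.00.
DCL = total CM / (EBIT − I) = €37,607,570.00 / €18,637,066.00 = 2.0179.
%ΔEPS = DCL × %ΔSales = 2.0179 × -5.5% = -11.1%.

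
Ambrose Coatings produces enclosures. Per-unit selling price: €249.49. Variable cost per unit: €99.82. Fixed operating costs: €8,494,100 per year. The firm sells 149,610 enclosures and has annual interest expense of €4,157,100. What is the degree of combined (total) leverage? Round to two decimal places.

2.30

Contribution at this volume is 149,610 × €149.67 = €22,392,128.70.
Operating income = contribution − fixed costs = €22,392,128.70 − €8,494,100 = €13,898,028.70. Interest = €4,157,100.00.
DOL = €22,392,128.70 ÷ €13,898,028.70 = 1.6112; DFL = €13,898,028.70 ÷ €9,740,928.70 = 1.4268.
DCL = DOL × DFL = 1.6112 × 1.4268 = 2.2989.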